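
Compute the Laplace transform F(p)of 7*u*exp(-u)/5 7/(5*(p+1)^2)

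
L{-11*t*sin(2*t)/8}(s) -11*s/(2*(s^2 + 4)^2)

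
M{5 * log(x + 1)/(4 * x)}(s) -5 * pi * csc(pi * s)/(4 * s - 4)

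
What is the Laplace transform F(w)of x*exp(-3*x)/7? 1/(7*(w+3)^2)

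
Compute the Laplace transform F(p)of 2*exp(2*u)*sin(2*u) 4/((p - 2)^2 + 4)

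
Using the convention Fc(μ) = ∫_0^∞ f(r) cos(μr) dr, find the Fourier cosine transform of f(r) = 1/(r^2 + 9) pi * exp(-3 * μ) /6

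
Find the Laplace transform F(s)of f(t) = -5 -5/s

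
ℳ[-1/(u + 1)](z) -pi*csc(pi*z)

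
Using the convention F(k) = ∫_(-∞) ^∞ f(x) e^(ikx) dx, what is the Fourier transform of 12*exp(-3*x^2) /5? 4*sqrt(3)*sqrt(pi)*exp(-k^2/12) /5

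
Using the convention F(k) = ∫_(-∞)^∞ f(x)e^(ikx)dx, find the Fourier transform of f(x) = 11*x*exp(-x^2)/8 11*I*sqrt(pi)*k*exp(-k^2/4)/16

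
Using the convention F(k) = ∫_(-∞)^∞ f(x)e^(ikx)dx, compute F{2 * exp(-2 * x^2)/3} sqrt(2) * sqrt(pi) * exp(-k^2/8)/3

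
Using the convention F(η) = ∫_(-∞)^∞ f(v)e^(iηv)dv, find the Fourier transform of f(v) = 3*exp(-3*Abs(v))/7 18/(7*(η^2 + 9))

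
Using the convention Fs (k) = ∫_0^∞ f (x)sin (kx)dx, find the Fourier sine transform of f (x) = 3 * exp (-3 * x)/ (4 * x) 3 * atan (k/3)/4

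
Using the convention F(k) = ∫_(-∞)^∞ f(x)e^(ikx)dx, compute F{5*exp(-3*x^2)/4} 5*sqrt(3)*sqrt(pi)*exp(-k^2/12)/12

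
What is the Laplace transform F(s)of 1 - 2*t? 1/s - 2/s^2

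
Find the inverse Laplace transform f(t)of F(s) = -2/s -2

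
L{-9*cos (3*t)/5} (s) -9*s/ (5*s^2 + 45)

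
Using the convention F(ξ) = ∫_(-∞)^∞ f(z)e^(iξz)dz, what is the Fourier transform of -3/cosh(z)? -3*pi/cosh(pi*ξ/2)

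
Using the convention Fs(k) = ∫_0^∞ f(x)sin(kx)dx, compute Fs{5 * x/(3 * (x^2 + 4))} 5 * pi * exp(-2 * k)/6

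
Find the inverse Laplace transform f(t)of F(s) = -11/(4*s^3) -11*t^2/8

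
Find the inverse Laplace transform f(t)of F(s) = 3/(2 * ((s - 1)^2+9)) exp(t) * sin(3 * t)/2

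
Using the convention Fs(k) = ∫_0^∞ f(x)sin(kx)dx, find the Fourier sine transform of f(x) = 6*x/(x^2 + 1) 3*pi*exp(-k)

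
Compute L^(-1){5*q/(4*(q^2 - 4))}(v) 5*cosh(2*v)/4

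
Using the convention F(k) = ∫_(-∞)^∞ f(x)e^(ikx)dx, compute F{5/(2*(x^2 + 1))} 5*pi*exp(-Abs(k))/2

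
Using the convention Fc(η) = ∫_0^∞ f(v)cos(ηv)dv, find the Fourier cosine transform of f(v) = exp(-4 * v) 4/(η^2 + 16)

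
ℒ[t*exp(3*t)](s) (s - 3)^(-2)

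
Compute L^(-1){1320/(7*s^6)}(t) 11*t^5/7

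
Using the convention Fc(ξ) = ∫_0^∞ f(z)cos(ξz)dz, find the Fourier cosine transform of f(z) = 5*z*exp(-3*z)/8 5*(9 - ξ^2)/(8*(ξ^2 + 9)^2)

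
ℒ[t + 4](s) s^(-2) + 4/s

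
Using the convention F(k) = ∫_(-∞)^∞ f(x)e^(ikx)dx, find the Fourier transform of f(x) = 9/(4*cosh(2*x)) 9*pi/(8*cosh(pi*k/4))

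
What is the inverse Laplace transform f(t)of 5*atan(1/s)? 5*sin(t)/t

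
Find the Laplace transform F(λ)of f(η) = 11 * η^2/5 22/(5 * λ^3)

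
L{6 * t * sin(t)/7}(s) 12 * s/(7 * (s^2 + 1)^2)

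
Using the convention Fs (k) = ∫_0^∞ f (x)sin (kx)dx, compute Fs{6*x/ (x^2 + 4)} 3*pi*exp (-2*k)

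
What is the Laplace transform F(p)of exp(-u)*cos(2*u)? (p + 1)/((p + 1)^2 + 4)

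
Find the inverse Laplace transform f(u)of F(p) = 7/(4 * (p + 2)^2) 7 * u * exp(-2 * u)/4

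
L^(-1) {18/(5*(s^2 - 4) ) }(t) 9*sinh(2*t) /5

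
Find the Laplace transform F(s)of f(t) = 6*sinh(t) 6/(s^2 - 1)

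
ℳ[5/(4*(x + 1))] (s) 5*pi*csc(pi*s)/4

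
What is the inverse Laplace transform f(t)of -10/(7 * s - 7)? -10 * exp(t)/7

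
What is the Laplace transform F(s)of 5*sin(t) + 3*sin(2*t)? 6/(s^2 + 4) + 5/(s^2 + 1)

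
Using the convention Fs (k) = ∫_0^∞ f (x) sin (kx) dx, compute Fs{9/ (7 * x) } 9 * pi/14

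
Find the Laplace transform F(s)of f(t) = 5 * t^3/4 15/(2 * s^4)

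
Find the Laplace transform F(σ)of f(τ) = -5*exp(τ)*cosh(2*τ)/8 5*(1 - σ)/(8*((σ - 1)^2 - 4))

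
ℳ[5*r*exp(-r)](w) 5*gamma(w+1)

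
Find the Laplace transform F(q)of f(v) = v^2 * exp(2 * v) 2/(q - 2)^3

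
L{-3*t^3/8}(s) -9/(4*s^4)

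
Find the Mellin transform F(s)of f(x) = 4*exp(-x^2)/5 2*gamma(s/2)/5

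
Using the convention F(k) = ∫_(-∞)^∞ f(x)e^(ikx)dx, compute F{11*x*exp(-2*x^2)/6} 11*sqrt(2)*I*sqrt(pi)*k*exp(-k^2/8)/48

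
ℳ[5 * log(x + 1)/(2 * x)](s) -5 * pi * csc(pi * s)/(2 * s - 2)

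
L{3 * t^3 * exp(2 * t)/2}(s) 9/(s - 2)^4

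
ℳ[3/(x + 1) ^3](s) 3*pi*(s - 2)*(s - 1) /(2*sin(pi*s) ) 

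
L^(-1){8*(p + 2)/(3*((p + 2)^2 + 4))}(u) 8*exp(-2*u)*cos(2*u)/3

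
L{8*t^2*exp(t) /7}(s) 16/(7*(s - 1) ^3) 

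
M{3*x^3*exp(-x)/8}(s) 3*gamma(s + 3)/8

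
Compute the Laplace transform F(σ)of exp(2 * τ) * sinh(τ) 1/((σ - 2)^2 - 1)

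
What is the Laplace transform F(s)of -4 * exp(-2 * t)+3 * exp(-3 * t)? 3/(s+3) - 4/(s+2)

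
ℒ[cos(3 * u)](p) p/(p^2+9)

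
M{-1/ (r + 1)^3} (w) -pi*(w - 2)*(w - 1)/ (2*sin (pi*w))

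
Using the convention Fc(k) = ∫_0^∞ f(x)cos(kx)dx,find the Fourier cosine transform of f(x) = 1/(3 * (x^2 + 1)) pi * exp(-k)/6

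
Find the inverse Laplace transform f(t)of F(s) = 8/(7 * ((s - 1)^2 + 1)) 8 * exp(t) * sin(t)/7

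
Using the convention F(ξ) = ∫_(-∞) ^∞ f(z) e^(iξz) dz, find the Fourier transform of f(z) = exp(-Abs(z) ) 2/(ξ^2 + 1) 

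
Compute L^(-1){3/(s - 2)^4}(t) t^3*exp(2*t)/2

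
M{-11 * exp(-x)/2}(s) -11 * gamma(s)/2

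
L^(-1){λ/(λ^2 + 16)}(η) cos(4*η)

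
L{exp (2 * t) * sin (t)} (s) 1/ ( (s - 2)^2+1)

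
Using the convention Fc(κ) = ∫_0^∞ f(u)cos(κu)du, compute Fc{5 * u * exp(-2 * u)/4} 5 * (4 - κ^2)/(4 * (κ^2 + 4)^2)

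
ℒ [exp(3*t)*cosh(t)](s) (s - 3)/((s - 3)^2-1)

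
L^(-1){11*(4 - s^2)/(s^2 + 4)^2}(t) -11*t*cos(2*t)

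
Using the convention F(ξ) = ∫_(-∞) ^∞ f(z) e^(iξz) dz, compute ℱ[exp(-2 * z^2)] sqrt(2) * sqrt(pi) * exp(-ξ^2/8) /2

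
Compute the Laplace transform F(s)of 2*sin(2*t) 4/(s^2 + 4)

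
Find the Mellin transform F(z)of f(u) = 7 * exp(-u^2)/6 7 * gamma(z/2)/12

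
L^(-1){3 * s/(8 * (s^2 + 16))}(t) 3 * cos(4 * t)/8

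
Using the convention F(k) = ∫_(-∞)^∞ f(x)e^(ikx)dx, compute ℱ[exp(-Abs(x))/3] 2/(3*(k^2 + 1))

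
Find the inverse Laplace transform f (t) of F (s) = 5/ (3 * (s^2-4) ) 5 * sinh (2 * t) /6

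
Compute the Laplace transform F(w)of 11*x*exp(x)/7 11/(7*(w - 1)^2)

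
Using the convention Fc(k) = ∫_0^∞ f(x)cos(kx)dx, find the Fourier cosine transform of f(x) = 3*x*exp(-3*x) 3*(9 - k^2)/(k^2+9)^2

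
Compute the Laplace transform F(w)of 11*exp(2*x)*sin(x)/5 11/(5*((w - 2)^2 + 1))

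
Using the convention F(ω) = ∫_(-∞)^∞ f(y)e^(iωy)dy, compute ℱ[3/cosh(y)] 3*pi/cosh(pi*ω/2)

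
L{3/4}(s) 3/(4*s)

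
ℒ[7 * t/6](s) 7/(6 * s^2)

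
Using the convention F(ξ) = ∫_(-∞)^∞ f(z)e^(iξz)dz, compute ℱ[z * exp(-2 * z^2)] sqrt(2) * I * sqrt(pi) * ξ * exp(-ξ^2/8)/8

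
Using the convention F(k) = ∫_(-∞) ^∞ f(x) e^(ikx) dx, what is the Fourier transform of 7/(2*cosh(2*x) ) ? 7*pi/(4*cosh(pi*k/4) ) 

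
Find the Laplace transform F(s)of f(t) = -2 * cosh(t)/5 -2 * s/(5 * s^2 - 5)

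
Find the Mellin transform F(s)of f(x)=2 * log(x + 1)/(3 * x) -2 * pi * csc(pi * s)/(3 * s - 3)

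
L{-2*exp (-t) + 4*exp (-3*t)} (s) 4/ (s + 3) - 2/ (s + 1)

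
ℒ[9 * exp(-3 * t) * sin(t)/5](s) 9/(5 * ((s + 3)^2 + 1))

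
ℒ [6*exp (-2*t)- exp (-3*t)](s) 6/ (s + 2) - 1/ (s + 3)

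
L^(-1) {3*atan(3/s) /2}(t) 3*sin(3*t) /(2*t) 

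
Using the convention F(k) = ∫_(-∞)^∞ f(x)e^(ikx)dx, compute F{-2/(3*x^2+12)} -pi*exp(-2*Abs(k))/3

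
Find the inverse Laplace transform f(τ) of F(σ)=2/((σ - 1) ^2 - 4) exp(τ)*sinh(2*τ) 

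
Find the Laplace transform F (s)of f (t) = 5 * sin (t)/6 5/ (6 * (s^2 + 1))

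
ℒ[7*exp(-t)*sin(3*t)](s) 21/((s + 1)^2 + 9)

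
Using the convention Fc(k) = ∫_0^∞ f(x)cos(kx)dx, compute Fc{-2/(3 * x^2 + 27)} -pi * exp(-3 * k)/9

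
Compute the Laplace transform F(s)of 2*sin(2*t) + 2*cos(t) 4/(s^2 + 4) + 2*s/(s^2 + 1)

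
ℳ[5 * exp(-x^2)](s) 5 * gamma(s/2)/2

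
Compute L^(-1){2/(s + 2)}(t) 2 * exp(-2 * t)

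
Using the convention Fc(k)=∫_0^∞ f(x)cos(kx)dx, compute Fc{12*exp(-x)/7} 12/(7*(k^2 + 1))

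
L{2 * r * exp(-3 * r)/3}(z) 2/(3 * (z + 3)^2)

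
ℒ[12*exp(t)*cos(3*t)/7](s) 12*(s - 1)/(7*((s - 1)^2 + 9))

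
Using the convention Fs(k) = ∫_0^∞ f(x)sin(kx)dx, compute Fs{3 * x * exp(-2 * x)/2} 6 * k/(k^2+4)^2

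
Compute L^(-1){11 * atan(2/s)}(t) 11 * sin(2 * t)/t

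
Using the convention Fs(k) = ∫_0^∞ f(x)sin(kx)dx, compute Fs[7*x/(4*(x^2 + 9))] 7*pi*exp(-3*k)/8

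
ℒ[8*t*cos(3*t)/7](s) 8*(s^2 - 9)/(7*(s^2 + 9)^2)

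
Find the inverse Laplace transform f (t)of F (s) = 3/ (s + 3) 3*exp (-3*t)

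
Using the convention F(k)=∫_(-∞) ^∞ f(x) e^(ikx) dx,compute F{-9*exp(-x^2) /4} -9*sqrt(pi)*exp(-k^2/4) /4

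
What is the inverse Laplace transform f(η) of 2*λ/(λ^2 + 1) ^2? η*sin(η) 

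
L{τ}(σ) σ^(-2)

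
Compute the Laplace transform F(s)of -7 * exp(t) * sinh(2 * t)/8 -7/(4 * (s - 1)^2 - 16)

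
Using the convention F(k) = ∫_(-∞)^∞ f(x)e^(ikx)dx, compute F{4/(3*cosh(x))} 4*pi/(3*cosh(pi*k/2))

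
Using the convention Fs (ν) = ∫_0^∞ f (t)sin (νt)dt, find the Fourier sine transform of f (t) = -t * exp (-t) -2 * ν/ (ν^2 + 1)^2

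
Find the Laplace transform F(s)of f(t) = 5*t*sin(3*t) 30*s/(s^2 + 9)^2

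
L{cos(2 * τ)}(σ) σ/(σ^2 + 4)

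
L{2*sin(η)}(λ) 2/(λ^2+1)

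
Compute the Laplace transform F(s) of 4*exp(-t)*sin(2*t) 8/((s+1) ^2+4) 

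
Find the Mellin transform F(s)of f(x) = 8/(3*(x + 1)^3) 4*pi*(s - 2)*(s - 1)/(3*sin(pi*s))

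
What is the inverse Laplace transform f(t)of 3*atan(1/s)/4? 3*sin(t)/(4*t)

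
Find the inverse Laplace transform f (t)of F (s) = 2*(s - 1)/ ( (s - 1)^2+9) 2*exp (t)*cos (3*t)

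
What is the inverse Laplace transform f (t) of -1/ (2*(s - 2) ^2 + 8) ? -exp (2*t)*sin (2*t) /4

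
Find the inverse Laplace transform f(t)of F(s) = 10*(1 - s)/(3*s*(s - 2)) -10*exp(t)*cosh(t)/3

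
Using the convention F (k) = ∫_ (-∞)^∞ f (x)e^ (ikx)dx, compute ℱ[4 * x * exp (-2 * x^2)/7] sqrt (2) * I * sqrt (pi) * k * exp (-k^2/8)/14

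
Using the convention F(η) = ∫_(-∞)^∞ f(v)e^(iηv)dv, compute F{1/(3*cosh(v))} pi/(3*cosh(pi*η/2))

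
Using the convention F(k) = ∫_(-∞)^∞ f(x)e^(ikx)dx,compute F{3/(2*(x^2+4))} 3*pi*exp(-2*Abs(k))/4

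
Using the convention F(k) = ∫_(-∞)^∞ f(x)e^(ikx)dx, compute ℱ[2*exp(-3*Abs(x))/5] 12/(5*(k^2 + 9))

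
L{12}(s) 12/s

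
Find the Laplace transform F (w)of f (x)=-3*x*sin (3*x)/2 -9*w/ (w^2 + 9)^2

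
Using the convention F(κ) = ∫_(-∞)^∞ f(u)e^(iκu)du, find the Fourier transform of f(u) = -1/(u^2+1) -pi*exp(-Abs(κ))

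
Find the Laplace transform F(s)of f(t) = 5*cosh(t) 5*s/(s^2 - 1)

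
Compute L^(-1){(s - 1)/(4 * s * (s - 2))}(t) exp(t) * cosh(t)/4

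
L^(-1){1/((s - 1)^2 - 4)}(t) exp(t)*sinh(2*t)/2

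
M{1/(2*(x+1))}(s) pi*csc(pi*s)/2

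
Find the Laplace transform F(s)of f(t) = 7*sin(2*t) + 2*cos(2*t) 14/(s^2 + 4) + 2*s/(s^2 + 4)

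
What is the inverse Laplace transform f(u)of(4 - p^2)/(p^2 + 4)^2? -u*cos(2*u)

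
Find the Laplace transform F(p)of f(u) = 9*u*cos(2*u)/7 9*(p^2-4)/(7*(p^2 + 4)^2)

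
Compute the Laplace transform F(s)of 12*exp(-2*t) 12/(s + 2)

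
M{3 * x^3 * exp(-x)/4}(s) 3 * gamma(s+3)/4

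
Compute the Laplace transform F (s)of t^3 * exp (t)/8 3/ (4 * (s - 1)^4)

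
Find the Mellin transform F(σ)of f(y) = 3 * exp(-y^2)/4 3 * gamma(σ/2)/8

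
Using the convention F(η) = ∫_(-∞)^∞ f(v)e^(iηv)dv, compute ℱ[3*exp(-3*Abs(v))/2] 9/(η^2 + 9)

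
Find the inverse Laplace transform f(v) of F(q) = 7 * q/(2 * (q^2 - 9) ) 7 * cosh(3 * v) /2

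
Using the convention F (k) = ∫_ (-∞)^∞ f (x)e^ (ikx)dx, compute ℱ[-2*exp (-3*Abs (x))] -12/ (k^2 + 9)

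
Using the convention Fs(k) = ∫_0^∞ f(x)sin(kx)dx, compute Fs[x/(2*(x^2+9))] pi*exp(-3*k)/4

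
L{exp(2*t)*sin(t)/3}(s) 1/(3*((s - 2)^2 + 1))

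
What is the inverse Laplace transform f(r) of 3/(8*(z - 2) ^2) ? 3*r*exp(2*r) /8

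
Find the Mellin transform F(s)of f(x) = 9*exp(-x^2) 9*gamma(s/2)/2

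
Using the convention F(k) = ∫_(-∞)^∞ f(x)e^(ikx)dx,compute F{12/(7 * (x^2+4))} 6 * pi * exp(-2 * Abs(k))/7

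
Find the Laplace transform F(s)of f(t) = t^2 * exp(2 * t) 2/(s - 2)^3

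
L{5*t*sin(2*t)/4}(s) 5*s/(s^2 + 4)^2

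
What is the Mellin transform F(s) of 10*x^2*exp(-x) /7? 10*gamma(s + 2) /7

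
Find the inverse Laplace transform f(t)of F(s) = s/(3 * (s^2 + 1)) cos(t)/3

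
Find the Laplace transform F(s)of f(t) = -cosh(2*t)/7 -s/(7*s^2 - 28)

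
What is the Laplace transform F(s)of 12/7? 12/(7 * s)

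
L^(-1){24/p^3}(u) 12*u^2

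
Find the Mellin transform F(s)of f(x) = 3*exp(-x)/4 3*gamma(s)/4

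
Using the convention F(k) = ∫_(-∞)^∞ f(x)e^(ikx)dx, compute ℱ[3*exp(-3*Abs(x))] 18/(k^2 + 9)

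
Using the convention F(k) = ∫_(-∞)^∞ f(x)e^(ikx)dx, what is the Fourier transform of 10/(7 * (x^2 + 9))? 10 * pi * exp(-3 * Abs(k))/21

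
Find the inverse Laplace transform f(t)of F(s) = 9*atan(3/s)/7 9*sin(3*t)/(7*t)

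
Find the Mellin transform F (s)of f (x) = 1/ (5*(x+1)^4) gamma (s)*gamma (4 - s)/30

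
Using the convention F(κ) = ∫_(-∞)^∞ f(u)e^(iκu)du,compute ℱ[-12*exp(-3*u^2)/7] -4*sqrt(3)*sqrt(pi)*exp(-κ^2/12)/7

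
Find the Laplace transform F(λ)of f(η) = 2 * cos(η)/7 2 * λ/(7 * (λ^2 + 1))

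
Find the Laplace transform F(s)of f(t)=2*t 2/s^2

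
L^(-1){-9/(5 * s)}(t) -9/5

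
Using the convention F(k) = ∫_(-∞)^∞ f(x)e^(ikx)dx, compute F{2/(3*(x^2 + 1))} 2*pi*exp(-Abs(k))/3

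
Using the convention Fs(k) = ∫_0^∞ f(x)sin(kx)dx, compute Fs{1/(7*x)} pi/14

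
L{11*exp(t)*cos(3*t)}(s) 11*(s - 1)/((s - 1)^2 + 9)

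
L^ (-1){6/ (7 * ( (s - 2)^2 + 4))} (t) 3 * exp (2 * t) * sin (2 * t)/7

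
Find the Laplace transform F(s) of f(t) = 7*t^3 42/s^4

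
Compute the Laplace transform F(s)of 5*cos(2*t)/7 5*s/(7*(s^2+4))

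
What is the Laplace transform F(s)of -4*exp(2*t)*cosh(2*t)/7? 4*(2 - s)/(7*s*(s - 4))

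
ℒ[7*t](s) 7/s^2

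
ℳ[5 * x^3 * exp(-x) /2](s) 5 * gamma(s + 3) /2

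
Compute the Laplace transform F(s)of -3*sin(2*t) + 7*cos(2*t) 7*s/(s^2 + 4)-6/(s^2 + 4)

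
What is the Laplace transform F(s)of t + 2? s^(-2) + 2/s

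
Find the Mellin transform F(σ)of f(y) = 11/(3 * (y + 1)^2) -11 * pi * (σ - 1)/(3 * sin(pi * σ))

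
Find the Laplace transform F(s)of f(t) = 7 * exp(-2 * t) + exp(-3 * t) 7/(s + 2) + 1/(s + 3)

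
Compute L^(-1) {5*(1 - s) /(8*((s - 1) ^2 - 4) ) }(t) -5*exp(t)*cosh(2*t) /8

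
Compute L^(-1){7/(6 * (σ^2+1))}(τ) 7 * sin(τ)/6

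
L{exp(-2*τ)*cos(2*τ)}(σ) (σ + 2)/((σ + 2)^2 + 4)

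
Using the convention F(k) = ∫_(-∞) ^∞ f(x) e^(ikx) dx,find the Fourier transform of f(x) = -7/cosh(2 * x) -7 * pi/(2 * cosh(pi * k/4) ) 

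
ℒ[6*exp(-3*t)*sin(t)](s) 6/((s + 3)^2 + 1)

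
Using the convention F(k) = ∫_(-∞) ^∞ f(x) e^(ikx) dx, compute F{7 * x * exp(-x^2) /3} 7 * I * sqrt(pi) * k * exp(-k^2/4) /6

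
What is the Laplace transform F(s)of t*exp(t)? (s - 1)^(-2)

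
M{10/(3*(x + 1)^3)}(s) 5*pi*(s - 2)*(s - 1)/(3*sin(pi*s))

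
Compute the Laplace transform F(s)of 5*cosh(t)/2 5*s/(2*(s^2 - 1))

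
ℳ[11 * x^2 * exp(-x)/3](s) 11 * gamma(s + 2)/3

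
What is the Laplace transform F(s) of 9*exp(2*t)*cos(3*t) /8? 9*(s - 2) /(8*((s - 2) ^2+9) ) 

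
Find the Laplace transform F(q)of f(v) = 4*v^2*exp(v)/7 8/(7*(q - 1)^3)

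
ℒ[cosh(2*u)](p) p/(p^2-4)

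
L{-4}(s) -4/s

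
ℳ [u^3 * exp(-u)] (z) gamma(z + 3) 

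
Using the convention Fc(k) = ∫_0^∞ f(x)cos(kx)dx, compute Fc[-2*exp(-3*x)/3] -2/(k^2 + 9)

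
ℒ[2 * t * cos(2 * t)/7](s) 2 * (s^2-4)/(7 * (s^2 + 4)^2)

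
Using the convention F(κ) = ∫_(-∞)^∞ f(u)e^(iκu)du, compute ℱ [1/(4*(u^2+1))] pi*exp(-Abs(κ))/4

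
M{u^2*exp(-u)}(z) gamma(z + 2)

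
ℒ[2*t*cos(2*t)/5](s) 2*(s^2 - 4)/(5*(s^2 + 4)^2)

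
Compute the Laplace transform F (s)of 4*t 4/s^2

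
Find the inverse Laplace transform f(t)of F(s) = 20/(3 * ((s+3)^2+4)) 10 * exp(-3 * t) * sin(2 * t)/3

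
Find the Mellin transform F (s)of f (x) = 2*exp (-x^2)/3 gamma (s/2)/3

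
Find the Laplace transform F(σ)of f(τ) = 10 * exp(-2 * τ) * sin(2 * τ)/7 20/(7 * ((σ + 2)^2 + 4))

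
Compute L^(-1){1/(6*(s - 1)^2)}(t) t*exp(t)/6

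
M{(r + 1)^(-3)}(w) pi * (w - 2) * (w - 1)/(2 * sin(pi * w))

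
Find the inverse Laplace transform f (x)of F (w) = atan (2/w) sin (2*x)/x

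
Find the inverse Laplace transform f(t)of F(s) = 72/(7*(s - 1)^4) 12*t^3*exp(t)/7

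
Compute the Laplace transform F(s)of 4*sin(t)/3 4/(3*(s^2 + 1))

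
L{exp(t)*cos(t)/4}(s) (s - 1)/(4*((s - 1)^2 + 1))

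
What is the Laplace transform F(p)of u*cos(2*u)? (p^2 - 4)/(p^2 + 4)^2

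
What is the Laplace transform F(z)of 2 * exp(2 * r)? 2/(z - 2)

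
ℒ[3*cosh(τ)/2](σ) 3*σ/(2*(σ^2 - 1))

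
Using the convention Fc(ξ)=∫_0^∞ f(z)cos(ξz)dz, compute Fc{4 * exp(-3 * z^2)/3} 2 * sqrt(3) * sqrt(pi) * exp(-ξ^2/12)/9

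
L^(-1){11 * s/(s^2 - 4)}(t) 11 * cosh(2 * t)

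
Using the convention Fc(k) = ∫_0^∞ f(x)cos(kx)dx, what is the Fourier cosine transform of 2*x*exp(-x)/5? 2*(1 - k^2)/(5*(k^2 + 1)^2)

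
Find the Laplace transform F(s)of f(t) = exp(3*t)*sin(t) 1/((s - 3)^2 + 1)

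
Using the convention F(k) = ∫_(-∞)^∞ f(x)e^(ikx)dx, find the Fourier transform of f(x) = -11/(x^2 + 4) -11*pi*exp(-2*Abs(k))/2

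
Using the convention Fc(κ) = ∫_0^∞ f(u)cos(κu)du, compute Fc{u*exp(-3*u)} (9 - κ^2)/(κ^2+9)^2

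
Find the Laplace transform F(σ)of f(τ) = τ σ^(-2)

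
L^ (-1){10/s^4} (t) 5 * t^3/3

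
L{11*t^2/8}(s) 11/(4*s^3)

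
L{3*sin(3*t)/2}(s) 9/(2*(s^2 + 9))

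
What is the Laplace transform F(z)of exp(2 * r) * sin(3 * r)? 3/((z - 2)^2 + 9)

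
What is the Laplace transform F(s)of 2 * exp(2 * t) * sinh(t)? 2/((s - 2)^2-1)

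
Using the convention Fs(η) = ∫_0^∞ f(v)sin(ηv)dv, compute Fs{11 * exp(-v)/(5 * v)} 11 * atan(η)/5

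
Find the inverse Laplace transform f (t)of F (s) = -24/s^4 -4 * t^3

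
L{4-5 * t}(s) 4/s - 5/s^2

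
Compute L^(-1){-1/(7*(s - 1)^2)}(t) -t*exp(t)/7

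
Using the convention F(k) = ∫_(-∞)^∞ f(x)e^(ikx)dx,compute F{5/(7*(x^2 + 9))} 5*pi*exp(-3*Abs(k))/21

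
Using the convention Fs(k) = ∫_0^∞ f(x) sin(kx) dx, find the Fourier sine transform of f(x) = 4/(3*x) 2*pi/3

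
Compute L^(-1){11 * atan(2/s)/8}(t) 11 * sin(2 * t)/(8 * t)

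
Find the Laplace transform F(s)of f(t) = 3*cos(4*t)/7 3*s/(7*(s^2+16))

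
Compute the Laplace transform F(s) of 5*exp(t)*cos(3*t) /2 5*(s - 1) /(2*((s - 1) ^2 + 9) ) 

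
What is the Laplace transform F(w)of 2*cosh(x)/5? 2*w/(5*(w^2-1))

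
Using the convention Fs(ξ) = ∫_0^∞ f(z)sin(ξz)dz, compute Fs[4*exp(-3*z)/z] 4*atan(ξ/3)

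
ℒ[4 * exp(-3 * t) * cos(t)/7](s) 4 * (s + 3)/(7 * ((s + 3)^2 + 1))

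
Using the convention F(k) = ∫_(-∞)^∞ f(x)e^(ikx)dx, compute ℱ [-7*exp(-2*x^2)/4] -7*sqrt(2)*sqrt(pi)*exp(-k^2/8)/8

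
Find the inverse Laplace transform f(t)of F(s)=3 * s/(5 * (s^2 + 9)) 3 * cos(3 * t)/5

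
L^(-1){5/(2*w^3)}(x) 5*x^2/4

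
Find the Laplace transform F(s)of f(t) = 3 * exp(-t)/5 3/(5 * (s + 1))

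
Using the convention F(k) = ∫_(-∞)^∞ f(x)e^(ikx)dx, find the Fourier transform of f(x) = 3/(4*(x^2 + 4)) 3*pi*exp(-2*Abs(k))/8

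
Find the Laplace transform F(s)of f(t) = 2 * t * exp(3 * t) 2/(s - 3)^2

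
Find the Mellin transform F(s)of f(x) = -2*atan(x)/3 pi*sec(pi*s/2)/(3*s)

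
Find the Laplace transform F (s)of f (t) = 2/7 2/ (7 * s)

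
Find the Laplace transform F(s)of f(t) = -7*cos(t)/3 -7*s/(3*s^2 + 3)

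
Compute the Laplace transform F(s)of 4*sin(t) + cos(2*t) 4/(s^2 + 1) + s/(s^2 + 4)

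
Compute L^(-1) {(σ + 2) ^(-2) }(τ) τ * exp(-2 * τ) 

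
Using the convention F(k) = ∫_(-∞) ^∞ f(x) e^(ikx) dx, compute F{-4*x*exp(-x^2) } -2*I*sqrt(pi)*k*exp(-k^2/4) 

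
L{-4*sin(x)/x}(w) -4*atan(1/w)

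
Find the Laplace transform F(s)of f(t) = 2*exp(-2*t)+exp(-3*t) 1/(s+3)+2/(s+2)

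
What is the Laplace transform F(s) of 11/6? 11/(6*s) 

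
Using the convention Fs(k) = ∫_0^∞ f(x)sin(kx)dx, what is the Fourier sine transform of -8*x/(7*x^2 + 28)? -4*pi*exp(-2*k)/7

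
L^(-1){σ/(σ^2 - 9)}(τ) cosh(3 * τ)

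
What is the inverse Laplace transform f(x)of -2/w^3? -x^2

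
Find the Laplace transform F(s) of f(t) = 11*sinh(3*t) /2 33/(2*(s^2 - 9) ) 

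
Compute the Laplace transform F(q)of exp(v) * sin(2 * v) 2/((q - 1)^2+4)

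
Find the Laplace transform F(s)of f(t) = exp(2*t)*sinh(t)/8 1/(8*((s - 2)^2 - 1))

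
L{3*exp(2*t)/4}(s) 3/(4*(s - 2))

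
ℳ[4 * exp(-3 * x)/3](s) 4 * gamma(s)/(3 * 3^s)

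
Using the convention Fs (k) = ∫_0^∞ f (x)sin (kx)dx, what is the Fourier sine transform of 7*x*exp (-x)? 14*k/ (k^2 + 1)^2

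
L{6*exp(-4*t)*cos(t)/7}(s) 6*(s + 4)/(7*((s + 4)^2 + 1))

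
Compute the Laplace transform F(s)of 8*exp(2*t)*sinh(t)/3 8/(3*((s - 2)^2 - 1))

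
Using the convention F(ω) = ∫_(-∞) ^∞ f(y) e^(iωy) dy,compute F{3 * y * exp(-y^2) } 3 * I * sqrt(pi) * ω * exp(-ω^2/4) /2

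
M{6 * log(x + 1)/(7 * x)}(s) -6 * pi * csc(pi * s)/(7 * s - 7)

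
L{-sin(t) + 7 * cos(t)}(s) 7 * s/(s^2 + 1)-1/(s^2 + 1)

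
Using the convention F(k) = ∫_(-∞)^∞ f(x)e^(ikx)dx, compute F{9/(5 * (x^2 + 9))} 3 * pi * exp(-3 * Abs(k))/5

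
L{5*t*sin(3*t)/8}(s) 15*s/(4*(s^2 + 9)^2)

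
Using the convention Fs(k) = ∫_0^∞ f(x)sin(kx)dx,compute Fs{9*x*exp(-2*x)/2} 18*k/(k^2 + 4)^2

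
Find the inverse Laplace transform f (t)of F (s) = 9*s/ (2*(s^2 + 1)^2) 9*t*sin (t)/4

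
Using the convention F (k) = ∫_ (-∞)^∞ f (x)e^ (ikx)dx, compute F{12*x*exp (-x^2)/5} 6*I*sqrt (pi)*k*exp (-k^2/4)/5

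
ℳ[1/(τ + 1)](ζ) pi*csc(pi*ζ)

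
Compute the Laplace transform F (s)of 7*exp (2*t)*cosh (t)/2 7*(s - 2)/ (2*( (s - 2)^2 - 1))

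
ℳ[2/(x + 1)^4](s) gamma(s)*gamma(4 - s)/3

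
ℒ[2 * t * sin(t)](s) 4 * s/(s^2+1) ^2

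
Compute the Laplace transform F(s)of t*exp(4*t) (s - 4)^(-2)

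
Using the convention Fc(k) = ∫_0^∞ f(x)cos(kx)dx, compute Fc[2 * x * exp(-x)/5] 2 * (1 - k^2)/(5 * (k^2 + 1)^2)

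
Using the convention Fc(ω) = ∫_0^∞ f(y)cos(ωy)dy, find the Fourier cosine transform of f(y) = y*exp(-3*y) (9 - ω^2)/(ω^2+9)^2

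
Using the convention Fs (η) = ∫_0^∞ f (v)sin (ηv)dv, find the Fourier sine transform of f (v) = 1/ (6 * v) pi/12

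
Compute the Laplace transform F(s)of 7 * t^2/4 7/(2 * s^3)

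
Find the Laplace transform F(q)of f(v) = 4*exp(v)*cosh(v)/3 4*(q - 1)/(3*q*(q - 2))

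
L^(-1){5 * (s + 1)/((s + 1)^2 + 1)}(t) 5 * exp(-t) * cos(t)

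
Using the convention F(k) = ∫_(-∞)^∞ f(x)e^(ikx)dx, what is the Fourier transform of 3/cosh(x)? 3*pi/cosh(pi*k/2)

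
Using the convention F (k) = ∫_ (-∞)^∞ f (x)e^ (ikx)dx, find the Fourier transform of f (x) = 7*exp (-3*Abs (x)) 42/ (k^2 + 9)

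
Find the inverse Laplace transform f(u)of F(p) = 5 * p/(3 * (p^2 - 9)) 5 * cosh(3 * u)/3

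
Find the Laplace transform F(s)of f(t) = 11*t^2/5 22/(5*s^3)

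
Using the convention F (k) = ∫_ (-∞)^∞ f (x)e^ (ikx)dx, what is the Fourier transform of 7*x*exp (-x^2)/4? 7*I*sqrt (pi)*k*exp (-k^2/4)/8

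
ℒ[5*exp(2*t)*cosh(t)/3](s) 5*(s - 2)/(3*((s - 2)^2-1))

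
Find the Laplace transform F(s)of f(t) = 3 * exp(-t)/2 3/(2 * (s+1))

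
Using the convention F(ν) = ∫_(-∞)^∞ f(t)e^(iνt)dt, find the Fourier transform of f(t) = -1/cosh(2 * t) -pi/(2 * cosh(pi * ν/4))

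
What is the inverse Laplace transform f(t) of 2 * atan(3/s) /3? 2 * sin(3 * t) /(3 * t) 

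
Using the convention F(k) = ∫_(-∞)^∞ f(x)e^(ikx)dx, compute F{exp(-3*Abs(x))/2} 3/(k^2 + 9)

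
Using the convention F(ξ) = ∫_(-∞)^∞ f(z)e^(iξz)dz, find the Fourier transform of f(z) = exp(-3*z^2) sqrt(3)*sqrt(pi)*exp(-ξ^2/12)/3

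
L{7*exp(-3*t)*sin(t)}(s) 7/((s + 3)^2 + 1)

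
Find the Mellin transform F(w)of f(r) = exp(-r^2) gamma(w/2)/2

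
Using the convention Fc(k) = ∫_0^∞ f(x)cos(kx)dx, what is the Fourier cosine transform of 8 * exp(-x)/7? 8/(7 * (k^2 + 1))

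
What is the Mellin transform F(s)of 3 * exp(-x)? 3 * gamma(s)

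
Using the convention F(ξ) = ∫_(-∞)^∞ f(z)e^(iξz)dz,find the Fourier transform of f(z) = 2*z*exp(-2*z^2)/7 sqrt(2)*I*sqrt(pi)*ξ*exp(-ξ^2/8)/28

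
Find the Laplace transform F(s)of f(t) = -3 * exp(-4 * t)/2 -3/(2 * s+8)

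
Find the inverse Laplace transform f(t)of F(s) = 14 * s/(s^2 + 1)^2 7 * t * sin(t)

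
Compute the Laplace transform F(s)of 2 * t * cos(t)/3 2 * (s^2-1)/(3 * (s^2 + 1)^2)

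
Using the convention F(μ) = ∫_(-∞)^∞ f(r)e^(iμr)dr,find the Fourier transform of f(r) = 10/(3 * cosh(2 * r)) 5 * pi/(3 * cosh(pi * μ/4))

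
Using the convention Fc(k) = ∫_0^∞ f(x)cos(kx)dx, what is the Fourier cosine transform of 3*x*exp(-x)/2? 3*(1 - k^2)/(2*(k^2 + 1)^2)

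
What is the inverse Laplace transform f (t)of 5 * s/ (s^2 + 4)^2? 5 * t * sin (2 * t)/4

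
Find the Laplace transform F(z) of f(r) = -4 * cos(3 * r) -4 * z/(z^2 + 9) 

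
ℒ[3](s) 3/s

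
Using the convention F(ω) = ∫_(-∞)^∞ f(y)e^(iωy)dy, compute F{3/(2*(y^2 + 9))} pi*exp(-3*Abs(ω))/2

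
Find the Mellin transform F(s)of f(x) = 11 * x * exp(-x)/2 11 * gamma(s+1)/2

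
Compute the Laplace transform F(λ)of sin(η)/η atan(1/λ)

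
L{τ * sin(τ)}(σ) 2 * σ/(σ^2+1)^2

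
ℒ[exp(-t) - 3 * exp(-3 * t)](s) 1/(s+1) - 3/(s+3) 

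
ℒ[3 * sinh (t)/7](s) 3/ (7 * (s^2 - 1))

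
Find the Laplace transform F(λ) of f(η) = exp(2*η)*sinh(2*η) 2/(λ*(λ - 4) ) 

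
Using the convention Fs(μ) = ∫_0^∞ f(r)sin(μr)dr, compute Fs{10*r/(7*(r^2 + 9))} 5*pi*exp(-3*μ)/7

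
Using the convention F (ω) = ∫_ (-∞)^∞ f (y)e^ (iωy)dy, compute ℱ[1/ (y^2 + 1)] pi*exp (-Abs (ω))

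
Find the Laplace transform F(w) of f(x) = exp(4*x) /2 1/(2*(w - 4) ) 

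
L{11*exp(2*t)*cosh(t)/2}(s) 11*(s - 2)/(2*((s - 2)^2 - 1))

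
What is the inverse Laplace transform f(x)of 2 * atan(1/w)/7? 2 * sin(x)/(7 * x)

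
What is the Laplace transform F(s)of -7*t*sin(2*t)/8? -7*s/(2*(s^2 + 4)^2)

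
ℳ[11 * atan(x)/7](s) -11 * pi * sec(pi * s/2)/(14 * s)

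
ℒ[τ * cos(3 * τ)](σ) (σ^2-9)/(σ^2+9)^2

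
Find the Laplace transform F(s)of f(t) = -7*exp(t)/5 -7/(5*s - 5)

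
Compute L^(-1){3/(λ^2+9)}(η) sin(3*η)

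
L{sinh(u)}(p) 1/(p^2 - 1)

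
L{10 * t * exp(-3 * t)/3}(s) 10/(3 * (s + 3)^2)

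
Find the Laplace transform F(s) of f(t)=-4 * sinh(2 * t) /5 -8/(5 * s^2-20) 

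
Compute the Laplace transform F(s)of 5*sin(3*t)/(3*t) 5*atan(3/s)/3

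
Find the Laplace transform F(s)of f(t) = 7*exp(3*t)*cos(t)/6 7*(s - 3)/(6*((s - 3)^2 + 1))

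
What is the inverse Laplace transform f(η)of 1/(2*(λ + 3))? exp(-3*η)/2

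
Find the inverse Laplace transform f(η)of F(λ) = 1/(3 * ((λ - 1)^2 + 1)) exp(η) * sin(η)/3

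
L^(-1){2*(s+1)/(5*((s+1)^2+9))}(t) 2*exp(-t)*cos(3*t)/5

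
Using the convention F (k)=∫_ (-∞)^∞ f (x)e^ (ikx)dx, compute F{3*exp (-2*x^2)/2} 3*sqrt (2)*sqrt (pi)*exp (-k^2/8)/4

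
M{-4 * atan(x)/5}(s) 2 * pi * sec(pi * s/2)/(5 * s)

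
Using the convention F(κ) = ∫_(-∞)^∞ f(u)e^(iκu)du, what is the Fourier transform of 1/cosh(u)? pi/cosh(pi*κ/2)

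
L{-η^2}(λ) -2/λ^3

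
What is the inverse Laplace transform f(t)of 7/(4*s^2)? 7*t/4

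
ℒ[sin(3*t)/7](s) 3/(7*(s^2 + 9))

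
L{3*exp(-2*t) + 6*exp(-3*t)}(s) 6/(s + 3) + 3/(s + 2)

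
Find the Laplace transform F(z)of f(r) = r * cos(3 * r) (z^2 - 9)/(z^2 + 9)^2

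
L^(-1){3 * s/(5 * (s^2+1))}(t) 3 * cos(t)/5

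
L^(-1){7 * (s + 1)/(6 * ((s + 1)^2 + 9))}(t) 7 * exp(-t) * cos(3 * t)/6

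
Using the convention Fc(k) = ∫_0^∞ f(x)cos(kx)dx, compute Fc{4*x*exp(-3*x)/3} 4*(9 - k^2)/(3*(k^2 + 9)^2)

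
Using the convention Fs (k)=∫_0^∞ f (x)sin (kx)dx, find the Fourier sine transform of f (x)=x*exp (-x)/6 k/ (3*(k^2 + 1)^2)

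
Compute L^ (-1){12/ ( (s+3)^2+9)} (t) 4*exp (-3*t)*sin (3*t)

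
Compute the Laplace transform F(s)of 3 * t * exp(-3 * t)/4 3/(4 * (s + 3)^2)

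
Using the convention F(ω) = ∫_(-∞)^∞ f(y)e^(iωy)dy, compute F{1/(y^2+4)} pi*exp(-2*Abs(ω))/2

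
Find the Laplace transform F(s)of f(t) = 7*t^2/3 14/(3*s^3)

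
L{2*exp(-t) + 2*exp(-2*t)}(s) 2/(s + 1) + 2/(s + 2)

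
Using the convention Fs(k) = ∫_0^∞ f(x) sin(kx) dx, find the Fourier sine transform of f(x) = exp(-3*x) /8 k/(8*(k^2 + 9) ) 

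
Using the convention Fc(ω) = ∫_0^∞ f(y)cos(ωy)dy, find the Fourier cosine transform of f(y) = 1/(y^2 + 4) pi*exp(-2*ω)/4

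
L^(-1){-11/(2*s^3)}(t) -11*t^2/4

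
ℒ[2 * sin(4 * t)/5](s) 8/(5 * (s^2 + 16))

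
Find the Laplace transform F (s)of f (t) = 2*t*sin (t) 4*s/ (s^2 + 1)^2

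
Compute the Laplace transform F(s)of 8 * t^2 16/s^3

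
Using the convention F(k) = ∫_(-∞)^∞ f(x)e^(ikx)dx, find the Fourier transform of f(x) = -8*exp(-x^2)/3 -8*sqrt(pi)*exp(-k^2/4)/3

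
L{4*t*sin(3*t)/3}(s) 8*s/(s^2 + 9)^2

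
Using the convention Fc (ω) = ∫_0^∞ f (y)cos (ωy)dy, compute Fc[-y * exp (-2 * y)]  (ω^2 - 4)/ (ω^2 + 4)^2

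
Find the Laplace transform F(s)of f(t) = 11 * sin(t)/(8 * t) 11 * atan(1/s)/8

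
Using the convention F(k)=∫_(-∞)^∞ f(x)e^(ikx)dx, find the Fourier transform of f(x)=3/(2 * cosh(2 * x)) 3 * pi/(4 * cosh(pi * k/4))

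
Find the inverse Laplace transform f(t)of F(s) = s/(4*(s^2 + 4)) cos(2*t)/4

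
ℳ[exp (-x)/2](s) gamma (s)/2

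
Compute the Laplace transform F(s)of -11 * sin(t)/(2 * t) -11 * atan(1/s)/2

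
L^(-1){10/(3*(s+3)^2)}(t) 10*t*exp(-3*t)/3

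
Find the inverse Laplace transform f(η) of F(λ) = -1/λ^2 -η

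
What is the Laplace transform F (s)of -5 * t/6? -5/ (6 * s^2)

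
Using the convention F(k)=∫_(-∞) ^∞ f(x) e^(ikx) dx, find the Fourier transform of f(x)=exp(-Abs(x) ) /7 2/(7 * (k^2 + 1) ) 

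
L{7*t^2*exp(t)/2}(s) 7/(s - 1)^3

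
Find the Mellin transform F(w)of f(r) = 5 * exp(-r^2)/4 5 * gamma(w/2)/8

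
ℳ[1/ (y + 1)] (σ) pi*csc (pi*σ)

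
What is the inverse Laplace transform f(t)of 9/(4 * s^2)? 9 * t/4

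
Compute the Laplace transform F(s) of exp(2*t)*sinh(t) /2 1/(2*((s - 2) ^2-1) ) 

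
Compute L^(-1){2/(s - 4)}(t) 2*exp(4*t)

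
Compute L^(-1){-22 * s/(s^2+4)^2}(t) -11 * t * sin(2 * t)/2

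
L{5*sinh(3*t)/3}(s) 5/(s^2-9)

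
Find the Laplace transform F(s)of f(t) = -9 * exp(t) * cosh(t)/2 9 * (1 - s)/(2 * s * (s - 2))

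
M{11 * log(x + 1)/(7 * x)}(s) -11 * pi * csc(pi * s)/(7 * s - 7)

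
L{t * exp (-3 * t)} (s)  (s + 3)^ (-2)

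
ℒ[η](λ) λ^(-2)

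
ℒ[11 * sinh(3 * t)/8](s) 33/(8 * (s^2 - 9))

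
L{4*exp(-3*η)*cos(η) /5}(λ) 4*(λ + 3) /(5*((λ + 3) ^2 + 1) ) 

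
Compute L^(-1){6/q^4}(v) v^3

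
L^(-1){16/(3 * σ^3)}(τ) 8 * τ^2/3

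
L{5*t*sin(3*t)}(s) 30*s/(s^2 + 9)^2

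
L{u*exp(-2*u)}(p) (p + 2)^(-2)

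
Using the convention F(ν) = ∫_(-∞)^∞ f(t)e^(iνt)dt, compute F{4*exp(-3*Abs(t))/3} 8/(ν^2 + 9)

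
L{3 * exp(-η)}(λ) 3/(λ+1)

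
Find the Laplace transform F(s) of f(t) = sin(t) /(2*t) atan(1/s) /2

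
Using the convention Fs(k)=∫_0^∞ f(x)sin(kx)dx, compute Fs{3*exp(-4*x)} 3*k/(k^2 + 16)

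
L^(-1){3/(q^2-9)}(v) sinh(3*v)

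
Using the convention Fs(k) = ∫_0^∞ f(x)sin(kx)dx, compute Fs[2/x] pi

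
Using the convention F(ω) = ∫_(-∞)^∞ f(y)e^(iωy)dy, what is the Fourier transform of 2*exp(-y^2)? 2*sqrt(pi)*exp(-ω^2/4)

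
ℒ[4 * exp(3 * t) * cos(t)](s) 4 * (s - 3)/((s - 3)^2 + 1)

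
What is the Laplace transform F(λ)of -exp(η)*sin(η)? -1/((λ - 1)^2 + 1)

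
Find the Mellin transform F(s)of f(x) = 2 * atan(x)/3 -pi * sec(pi * s/2)/(3 * s)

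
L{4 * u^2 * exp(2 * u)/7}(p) 8/(7 * (p - 2)^3)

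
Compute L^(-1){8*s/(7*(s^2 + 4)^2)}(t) 2*t*sin(2*t)/7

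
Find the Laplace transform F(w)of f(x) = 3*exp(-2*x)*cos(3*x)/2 3*(w + 2)/(2*((w + 2)^2 + 9))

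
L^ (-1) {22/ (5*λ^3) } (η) 11*η^2/5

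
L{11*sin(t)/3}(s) 11/(3*(s^2 + 1))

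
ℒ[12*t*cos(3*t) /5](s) 12*(s^2 - 9) /(5*(s^2 + 9) ^2) 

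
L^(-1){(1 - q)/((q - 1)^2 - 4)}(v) -exp(v) * cosh(2 * v)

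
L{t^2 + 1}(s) 1/s + 2/s^3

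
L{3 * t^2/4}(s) 3/(2 * s^3)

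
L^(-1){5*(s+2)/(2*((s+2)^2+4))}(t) 5*exp(-2*t)*cos(2*t)/2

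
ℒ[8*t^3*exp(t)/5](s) 48/(5*(s - 1)^4)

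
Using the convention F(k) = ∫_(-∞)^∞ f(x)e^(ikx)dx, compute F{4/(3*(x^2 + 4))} 2*pi*exp(-2*Abs(k))/3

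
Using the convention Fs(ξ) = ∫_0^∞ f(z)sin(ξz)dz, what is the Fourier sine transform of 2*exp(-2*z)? 2*ξ/(ξ^2 + 4)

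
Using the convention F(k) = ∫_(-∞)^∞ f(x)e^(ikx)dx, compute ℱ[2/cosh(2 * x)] pi/cosh(pi * k/4)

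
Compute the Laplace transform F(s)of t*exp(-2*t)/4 1/(4*(s + 2)^2)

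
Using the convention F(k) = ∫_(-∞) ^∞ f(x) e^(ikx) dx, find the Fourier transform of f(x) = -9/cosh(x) -9*pi/cosh(pi*k/2) 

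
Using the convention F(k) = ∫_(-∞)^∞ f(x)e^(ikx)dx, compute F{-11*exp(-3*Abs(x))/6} -11/(k^2 + 9)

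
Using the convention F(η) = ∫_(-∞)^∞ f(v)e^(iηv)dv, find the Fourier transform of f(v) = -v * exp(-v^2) -I * sqrt(pi) * η * exp(-η^2/4)/2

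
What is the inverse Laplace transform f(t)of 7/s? 7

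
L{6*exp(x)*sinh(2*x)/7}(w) 12/(7*((w - 1)^2 - 4))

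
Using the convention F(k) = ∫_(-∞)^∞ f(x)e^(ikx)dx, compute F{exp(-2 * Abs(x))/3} 4/(3 * (k^2 + 4))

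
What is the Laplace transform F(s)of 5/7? 5/(7*s)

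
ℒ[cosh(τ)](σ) σ/(σ^2 - 1)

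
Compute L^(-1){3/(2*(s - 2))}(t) 3*exp(2*t)/2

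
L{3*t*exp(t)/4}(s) 3/(4*(s - 1)^2)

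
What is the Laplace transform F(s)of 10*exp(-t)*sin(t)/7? 10/(7*((s + 1)^2 + 1))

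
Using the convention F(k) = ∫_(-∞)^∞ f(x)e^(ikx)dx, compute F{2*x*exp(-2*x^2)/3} sqrt(2)*I*sqrt(pi)*k*exp(-k^2/8)/12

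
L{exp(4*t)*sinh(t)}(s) 1/((s - 4)^2 - 1)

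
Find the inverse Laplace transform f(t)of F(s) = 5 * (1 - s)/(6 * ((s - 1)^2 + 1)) -5 * exp(t) * cos(t)/6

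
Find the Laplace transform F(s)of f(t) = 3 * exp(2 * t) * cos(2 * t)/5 3 * (s - 2)/(5 * ((s - 2)^2 + 4))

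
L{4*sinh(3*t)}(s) 12/(s^2-9)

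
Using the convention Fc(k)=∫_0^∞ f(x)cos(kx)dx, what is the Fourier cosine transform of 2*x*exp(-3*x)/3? 2*(9 - k^2)/(3*(k^2+9)^2)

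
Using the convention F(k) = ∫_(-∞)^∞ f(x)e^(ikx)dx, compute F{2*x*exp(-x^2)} I*sqrt(pi)*k*exp(-k^2/4)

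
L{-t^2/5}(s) -2/(5*s^3)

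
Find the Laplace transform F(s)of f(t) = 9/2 9/(2 * s)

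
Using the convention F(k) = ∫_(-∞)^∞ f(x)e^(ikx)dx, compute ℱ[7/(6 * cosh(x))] 7 * pi/(6 * cosh(pi * k/2))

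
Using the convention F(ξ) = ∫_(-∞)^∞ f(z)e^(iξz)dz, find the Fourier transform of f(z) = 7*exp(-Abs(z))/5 14/(5*(ξ^2 + 1))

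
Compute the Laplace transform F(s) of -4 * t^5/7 -480/(7 * s^6) 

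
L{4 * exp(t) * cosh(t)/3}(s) 4 * (s - 1)/(3 * s * (s - 2))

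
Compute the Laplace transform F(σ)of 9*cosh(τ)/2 9*σ/(2*(σ^2 - 1))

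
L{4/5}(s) 4/(5*s)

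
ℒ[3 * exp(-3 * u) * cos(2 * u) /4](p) 3 * (p+3) /(4 * ((p+3) ^2+4) ) 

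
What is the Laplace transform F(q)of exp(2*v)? 1/(q - 2)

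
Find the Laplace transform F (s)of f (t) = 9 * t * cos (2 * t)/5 9 * (s^2-4)/ (5 * (s^2+4)^2)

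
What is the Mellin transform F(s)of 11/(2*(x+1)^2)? -11*pi*(s - 1)/(2*sin(pi*s))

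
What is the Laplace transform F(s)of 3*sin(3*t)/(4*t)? 3*atan(3/s)/4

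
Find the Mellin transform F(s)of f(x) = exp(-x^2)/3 gamma(s/2)/6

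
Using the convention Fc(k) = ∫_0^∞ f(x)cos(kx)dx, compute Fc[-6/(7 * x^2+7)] -3 * pi * exp(-k)/7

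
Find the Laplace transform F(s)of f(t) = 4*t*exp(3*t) 4/(s - 3)^2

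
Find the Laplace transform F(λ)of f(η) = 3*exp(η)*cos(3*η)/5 3*(λ - 1)/(5*((λ - 1)^2 + 9))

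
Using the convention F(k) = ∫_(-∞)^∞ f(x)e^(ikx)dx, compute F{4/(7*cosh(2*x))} 2*pi/(7*cosh(pi*k/4))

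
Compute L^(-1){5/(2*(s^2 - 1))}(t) 5*sinh(t)/2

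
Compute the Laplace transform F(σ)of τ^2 2/σ^3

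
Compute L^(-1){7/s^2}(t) 7 * t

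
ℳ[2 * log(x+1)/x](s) -2 * pi * csc(pi * s)/(s - 1)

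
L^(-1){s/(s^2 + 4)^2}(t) t * sin(2 * t)/4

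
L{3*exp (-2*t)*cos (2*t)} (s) 3*(s+2)/ ( (s+2)^2+4)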